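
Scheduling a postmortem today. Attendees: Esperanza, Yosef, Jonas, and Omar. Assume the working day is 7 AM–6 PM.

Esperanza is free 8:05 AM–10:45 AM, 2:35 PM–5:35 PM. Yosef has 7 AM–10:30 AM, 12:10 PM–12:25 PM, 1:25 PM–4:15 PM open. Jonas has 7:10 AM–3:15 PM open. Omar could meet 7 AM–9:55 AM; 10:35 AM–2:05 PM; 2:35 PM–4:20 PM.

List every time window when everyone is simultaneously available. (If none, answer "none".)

08:05-09:55, 14:35-15:15

Esperanza ∩ Yosef: 08:05-10:30, 14:35-16:15.
Esperanza ∩ Yosef ∩ Jonas: 08:05-10:30, 14:35-15:15.
Esperanza ∩ Yosef ∩ Jonas ∩ Omar: 08:05-09:55, 14:35-15:15.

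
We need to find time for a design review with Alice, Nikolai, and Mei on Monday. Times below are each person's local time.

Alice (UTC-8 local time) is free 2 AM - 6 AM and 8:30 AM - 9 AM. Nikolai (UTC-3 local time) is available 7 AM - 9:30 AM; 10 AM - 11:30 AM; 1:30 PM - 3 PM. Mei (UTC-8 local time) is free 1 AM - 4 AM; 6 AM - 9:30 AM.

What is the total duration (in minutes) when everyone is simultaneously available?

Alice in UTC: 10:00-14:00, 16:30-17:00 (add 8h to convert from UTC-8).
Nikolai in UTC: 10:00-12:30, 13:00-14:30, 16:30-18:00 (add 3h to convert from UTC-3).
Mei in UTC: 09:00-12:00, 14:00-17:30 (add 8h to convert from UTC-8).
Alice ∩ Nikolai: 10:00-12:30, 13:00-14:00, 16:30-17:00.
Alice ∩ Nikolai ∩ Mei: 10:00-12:00, 16:30-17:00.
Summing the common windows: 120 + 30 = 150 minutes.

150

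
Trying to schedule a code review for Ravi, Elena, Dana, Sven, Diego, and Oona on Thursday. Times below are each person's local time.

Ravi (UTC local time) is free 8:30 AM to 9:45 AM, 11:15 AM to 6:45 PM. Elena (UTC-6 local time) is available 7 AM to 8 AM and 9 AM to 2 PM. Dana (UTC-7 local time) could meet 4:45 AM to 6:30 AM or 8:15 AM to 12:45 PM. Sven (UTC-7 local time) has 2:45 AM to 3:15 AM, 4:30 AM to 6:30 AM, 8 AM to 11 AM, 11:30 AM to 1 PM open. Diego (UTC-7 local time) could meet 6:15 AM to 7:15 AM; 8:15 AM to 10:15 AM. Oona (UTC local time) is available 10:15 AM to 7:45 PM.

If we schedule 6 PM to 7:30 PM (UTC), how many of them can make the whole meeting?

3

Ravi in UTC: 08:30-09:45, 11:15-18:45.
Elena in UTC: 13:00-14:00, 15:00-20:00 (add 6h to convert from UTC-6).
Dana in UTC: 11:45-13:30, 15:15-19:45 (add 7h to convert from UTC-7).
Sven in UTC: 09:45-10:15, 11:30-13:30, 15:00-18:00, 18:30-20:00 (add 7h to convert from UTC-7).
Diego in UTC: 13:15-14:15, 15:15-17:15 (add 7h to convert from UTC-7).
Oona in UTC: 10:15-19:45.
Elena, Dana, and Oona can make the full 18:00-19:30 slot — that's 3.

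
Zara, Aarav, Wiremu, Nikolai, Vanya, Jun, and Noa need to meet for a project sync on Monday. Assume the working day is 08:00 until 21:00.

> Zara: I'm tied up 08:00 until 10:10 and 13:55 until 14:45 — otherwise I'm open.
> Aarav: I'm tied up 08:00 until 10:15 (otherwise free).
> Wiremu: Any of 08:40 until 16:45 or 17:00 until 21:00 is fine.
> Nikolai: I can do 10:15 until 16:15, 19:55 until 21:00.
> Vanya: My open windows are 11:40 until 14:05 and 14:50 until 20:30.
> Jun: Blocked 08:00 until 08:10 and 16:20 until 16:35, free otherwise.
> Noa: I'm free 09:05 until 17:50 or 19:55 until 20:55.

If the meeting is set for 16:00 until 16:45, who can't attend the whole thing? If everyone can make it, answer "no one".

Zara free: 10:10-13:55, 14:45-21:00 (invert busy blocks within the working day).
Aarav free: 10:15-21:00 (invert busy blocks within the working day).
Wiremu free: 08:40-16:45, 17:00-21:00.
Nikolai free: 10:15-16:15, 19:55-21:00.
Vanya free: 11:40-14:05, 14:50-20:30.
Jun free: 08:10-16:20, 16:35-21:00 (invert busy blocks within the working day).
Noa free: 09:05-17:50, 19:55-20:55.
Zara: free for 16:00-16:45. Aarav: free for 16:00-16:45. Wiremu: free for 16:00-16:45. Nikolai: not fully free for 16:00-16:45. Vanya: free for 16:00-16:45. Jun: not fully free for 16:00-16:45. Noa: free for 16:00-16:45.

Jun, Nikolai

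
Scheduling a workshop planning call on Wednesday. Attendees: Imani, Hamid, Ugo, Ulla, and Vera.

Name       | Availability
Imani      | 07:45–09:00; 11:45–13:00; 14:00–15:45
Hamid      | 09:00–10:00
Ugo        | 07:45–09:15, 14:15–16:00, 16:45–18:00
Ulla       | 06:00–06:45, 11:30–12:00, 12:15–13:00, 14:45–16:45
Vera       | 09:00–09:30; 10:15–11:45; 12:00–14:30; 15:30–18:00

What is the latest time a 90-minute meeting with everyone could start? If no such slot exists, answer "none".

Imani ∩ Hamid: ∅.
Imani ∩ Hamid ∩ Ugo: ∅.
Imani ∩ Hamid ∩ Ugo ∩ Ulla: ∅.
Imani ∩ Hamid ∩ Ugo ∩ Ulla ∩ Vera: ∅.
There is no time when everyone is free.
No common window is at least 90 minutes long.

none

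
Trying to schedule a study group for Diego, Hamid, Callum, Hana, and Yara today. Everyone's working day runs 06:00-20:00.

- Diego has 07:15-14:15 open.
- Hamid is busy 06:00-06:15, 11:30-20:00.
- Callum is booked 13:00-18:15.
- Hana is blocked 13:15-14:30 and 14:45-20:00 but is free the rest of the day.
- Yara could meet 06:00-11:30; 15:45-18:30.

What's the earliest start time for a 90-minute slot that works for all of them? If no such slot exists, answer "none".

Diego free: 07:15-14:15.
Hamid free: 06:15-11:30 (invert busy blocks within the working day).
Callum free: 06:00-13:00, 18:15-20:00 (invert busy blocks within the working day).
Hana free: 06:00-13:15, 14:30-14:45 (invert busy blocks within the working day).
Yara free: 06:00-11:30, 15:45-18:30.
Diego ∩ Hamid: 07:15-11:30.
Diego ∩ Hamid ∩ Callum: 07:15-11:30.
Diego ∩ Hamid ∩ Callum ∩ Hana: 07:15-11:30.
Diego ∩ Hamid ∩ Callum ∩ Hana ∩ Yara: 07:15-11:30.
The first common window of at least 90 minutes is 07:15-11:30, so the earliest start is 07:15.

07:15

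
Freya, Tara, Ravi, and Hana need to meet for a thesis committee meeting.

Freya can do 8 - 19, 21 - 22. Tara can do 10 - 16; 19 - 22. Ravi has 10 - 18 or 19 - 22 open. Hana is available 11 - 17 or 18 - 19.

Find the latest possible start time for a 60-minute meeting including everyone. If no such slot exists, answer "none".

Freya ∩ Tara: 10:00-16:00, 21:00-22:00.
Freya ∩ Tara ∩ Ravi: 10:00-16:00, 21:00-22:00.
Freya ∩ Tara ∩ Ravi ∩ Hana: 11:00-16:00.
The last common window of at least 60 minutes is 11:00-16:00; a 60-minute meeting can start as late as 15:00 and still end by 16:00.

15:00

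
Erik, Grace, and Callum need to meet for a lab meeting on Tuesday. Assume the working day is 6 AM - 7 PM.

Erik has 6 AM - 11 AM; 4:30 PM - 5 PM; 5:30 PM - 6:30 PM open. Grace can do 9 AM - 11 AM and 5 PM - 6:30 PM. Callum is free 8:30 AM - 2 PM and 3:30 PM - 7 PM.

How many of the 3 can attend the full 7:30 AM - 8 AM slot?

Erik can make the full 07:30-08:00 slot — that's 1.

1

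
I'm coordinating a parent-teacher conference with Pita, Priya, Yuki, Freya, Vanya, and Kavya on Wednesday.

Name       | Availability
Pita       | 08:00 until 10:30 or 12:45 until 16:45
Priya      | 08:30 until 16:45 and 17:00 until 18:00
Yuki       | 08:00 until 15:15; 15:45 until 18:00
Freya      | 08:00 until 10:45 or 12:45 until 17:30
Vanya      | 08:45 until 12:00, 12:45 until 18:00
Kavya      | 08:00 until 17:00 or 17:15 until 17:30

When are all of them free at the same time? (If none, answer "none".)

08:45-10:30, 12:45-15:15, 15:45-16:45

Pita ∩ Priya: 08:30-10:30, 12:45-16:45.
Pita ∩ Priya ∩ Yuki: 08:30-10:30, 12:45-15:15, 15:45-16:45.
Pita ∩ Priya ∩ Yuki ∩ Freya: 08:30-10:30, 12:45-15:15, 15:45-16:45.
Pita ∩ Priya ∩ Yuki ∩ Freya ∩ Vanya: 08:45-10:30, 12:45-15:15, 15:45-16:45.
Pita ∩ Priya ∩ Yuki ∩ Freya ∩ Vanya ∩ Kavya: 08:45-10:30, 12:45-15:15, 15:45-16:45.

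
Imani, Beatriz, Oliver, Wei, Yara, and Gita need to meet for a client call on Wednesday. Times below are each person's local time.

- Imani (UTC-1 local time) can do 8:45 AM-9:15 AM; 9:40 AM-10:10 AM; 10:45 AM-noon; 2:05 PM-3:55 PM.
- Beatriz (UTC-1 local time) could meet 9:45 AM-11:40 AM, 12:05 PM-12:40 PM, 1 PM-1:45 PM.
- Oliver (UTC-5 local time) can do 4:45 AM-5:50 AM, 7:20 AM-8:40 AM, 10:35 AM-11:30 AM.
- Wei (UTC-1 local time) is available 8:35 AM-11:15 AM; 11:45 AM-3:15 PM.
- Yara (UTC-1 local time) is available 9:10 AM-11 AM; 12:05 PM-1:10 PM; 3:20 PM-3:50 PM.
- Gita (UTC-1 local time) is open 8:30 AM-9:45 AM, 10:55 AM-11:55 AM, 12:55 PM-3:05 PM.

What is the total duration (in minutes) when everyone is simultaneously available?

0

Imani in UTC: 09:45-10:15, 10:40-11:10, 11:45-13:00, 15:05-16:55 (add 1h to convert from UTC-1).
Beatriz in UTC: 10:45-12:40, 13:05-13:40, 14:00-14:45 (add 1h to convert from UTC-1).
Oliver in UTC: 09:45-10:50, 12:20-13:40, 15:35-16:30 (add 5h to convert from UTC-5).
Wei in UTC: 09:35-12:15, 12:45-16:15 (add 1h to convert from UTC-1).
Yara in UTC: 10:10-12:00, 13:05-14:10, 16:20-16:50 (add 1h to convert from UTC-1).
Gita in UTC: 09:30-10:45, 11:55-12:55, 13:55-16:05 (add 1h to convert from UTC-1).
Imani ∩ Beatriz: 10:45-11:10, 11:45-12:40.
Imani ∩ Beatriz ∩ Oliver: 10:45-10:50, 12:20-12:40.
Imani ∩ Beatriz ∩ Oliver ∩ Wei: 10:45-10:50.
Imani ∩ Beatriz ∩ Oliver ∩ Wei ∩ Yara: 10:45-10:50.
Imani ∩ Beatriz ∩ Oliver ∩ Wei ∩ Yara ∩ Gita: ∅.
There is no time when everyone is free.
There is no common window, so the total is 0 minutes.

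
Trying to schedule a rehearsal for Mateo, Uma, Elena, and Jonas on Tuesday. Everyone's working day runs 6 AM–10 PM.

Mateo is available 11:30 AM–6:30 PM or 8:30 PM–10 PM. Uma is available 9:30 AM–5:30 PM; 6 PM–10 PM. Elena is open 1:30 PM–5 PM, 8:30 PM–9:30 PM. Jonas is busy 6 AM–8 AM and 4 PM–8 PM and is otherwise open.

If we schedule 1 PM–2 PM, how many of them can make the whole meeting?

3

Mateo free: 11:30-18:30, 20:30-22:00.
Uma free: 09:30-17:30, 18:00-22:00.
Elena free: 13:30-17:00, 20:30-21:30.
Jonas free: 08:00-16:00, 20:00-22:00 (invert busy blocks within the working day).
Mateo, Uma, and Jonas can make the full 13:00-14:00 slot — that's 3.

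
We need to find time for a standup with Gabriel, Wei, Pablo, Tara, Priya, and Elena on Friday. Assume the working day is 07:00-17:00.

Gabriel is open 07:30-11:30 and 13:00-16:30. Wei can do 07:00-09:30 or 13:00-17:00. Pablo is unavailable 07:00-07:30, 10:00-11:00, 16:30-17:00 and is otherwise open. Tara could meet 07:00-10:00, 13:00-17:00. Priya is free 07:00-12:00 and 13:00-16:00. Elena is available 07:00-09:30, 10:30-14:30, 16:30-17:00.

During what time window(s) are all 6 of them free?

Gabriel free: 07:30-11:30, 13:00-16:30.
Wei free: 07:00-09:30, 13:00-17:00.
Pablo free: 07:30-10:00, 11:00-16:30 (invert busy blocks within the working day).
Tara free: 07:00-10:00, 13:00-17:00.
Priya free: 07:00-12:00, 13:00-16:00.
Elena free: 07:00-09:30, 10:30-14:30, 16:30-17:00.
Gabriel ∩ Wei: 07:30-09:30, 13:00-16:30.
Gabriel ∩ Wei ∩ Pablo: 07:30-09:30, 13:00-16:30.
Gabriel ∩ Wei ∩ Pablo ∩ Tara: 07:30-09:30, 13:00-16:30.
Gabriel ∩ Wei ∩ Pablo ∩ Tara ∩ Priya: 07:30-09:30, 13:00-16:00.
Gabriel ∩ Wei ∩ Pablo ∩ Tara ∩ Priya ∩ Elena: 07:30-09:30, 13:00-14:30.
Those are the intersection windows.

07:30-09:30, 13:00-14:30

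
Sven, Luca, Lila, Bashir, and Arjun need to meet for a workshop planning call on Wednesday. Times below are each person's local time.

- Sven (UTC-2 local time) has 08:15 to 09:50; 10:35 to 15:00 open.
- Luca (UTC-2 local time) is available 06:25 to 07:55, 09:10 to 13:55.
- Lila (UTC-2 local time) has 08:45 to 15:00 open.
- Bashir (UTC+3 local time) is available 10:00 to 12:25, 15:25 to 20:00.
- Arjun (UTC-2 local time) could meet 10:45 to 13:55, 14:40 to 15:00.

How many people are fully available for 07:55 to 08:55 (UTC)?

Sven in UTC: 10:15-11:50, 12:35-17:00 (add 2h to convert from UTC-2).
Luca in UTC: 08:25-09:55, 11:10-15:55 (add 2h to convert from UTC-2).
Lila in UTC: 10:45-17:00 (add 2h to convert from UTC-2).
Bashir in UTC: 07:00-09:25, 12:25-17:00 (subtract 3h to convert from UTC+3).
Arjun in UTC: 12:45-15:55, 16:40-17:00 (add 2h to convert from UTC-2).
Bashir can make the full 07:55-08:55 slot — that's 1.

1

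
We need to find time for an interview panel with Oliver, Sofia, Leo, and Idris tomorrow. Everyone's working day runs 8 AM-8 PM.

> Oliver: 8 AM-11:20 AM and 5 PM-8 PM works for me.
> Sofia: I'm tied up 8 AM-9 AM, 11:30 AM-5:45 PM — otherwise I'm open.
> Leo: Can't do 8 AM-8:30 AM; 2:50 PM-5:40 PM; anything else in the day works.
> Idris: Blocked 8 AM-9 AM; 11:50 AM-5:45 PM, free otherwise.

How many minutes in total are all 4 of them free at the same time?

Oliver free: 08:00-11:20, 17:00-20:00.
Sofia free: 09:00-11:30, 17:45-20:00 (invert busy blocks within the working day).
Leo free: 08:30-14:50, 17:40-20:00 (invert busy blocks within the working day).
Idris free: 09:00-11:50, 17:45-20:00 (invert busy blocks within the working day).
Oliver ∩ Sofia: 09:00-11:20, 17:45-20:00.
Oliver ∩ Sofia ∩ Leo: 09:00-11:20, 17:45-20:00.
Oliver ∩ Sofia ∩ Leo ∩ Idris: 09:00-11:20, 17:45-20:00.
Summing the common windows: 140 + 135 = 275 minutes.

275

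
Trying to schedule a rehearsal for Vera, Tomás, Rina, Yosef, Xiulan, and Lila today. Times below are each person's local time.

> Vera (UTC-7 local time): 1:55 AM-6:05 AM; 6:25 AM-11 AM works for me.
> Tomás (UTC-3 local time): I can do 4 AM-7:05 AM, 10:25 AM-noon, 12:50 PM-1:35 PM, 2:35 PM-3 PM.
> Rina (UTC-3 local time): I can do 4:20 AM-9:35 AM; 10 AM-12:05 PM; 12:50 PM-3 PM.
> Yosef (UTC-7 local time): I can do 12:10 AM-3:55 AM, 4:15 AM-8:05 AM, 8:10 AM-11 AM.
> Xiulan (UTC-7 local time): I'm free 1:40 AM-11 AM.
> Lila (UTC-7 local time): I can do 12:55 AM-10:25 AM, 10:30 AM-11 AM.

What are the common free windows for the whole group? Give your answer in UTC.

08:55-10:05, 13:25-15:00, 15:50-16:35, 17:35-18:00

Vera in UTC: 08:55-13:05, 13:25-18:00 (add 7h to convert from UTC-7).
Tomás in UTC: 07:00-10:05, 13:25-15:00, 15:50-16:35, 17:35-18:00 (add 3h to convert from UTC-3).
Rina in UTC: 07:20-12:35, 13:00-15:05, 15:50-18:00 (add 3h to convert from UTC-3).
Yosef in UTC: 07:10-10:55, 11:15-15:05, 15:10-18:00 (add 7h to convert from UTC-7).
Xiulan in UTC: 08:40-18:00 (add 7h to convert from UTC-7).
Lila in UTC: 07:55-17:25, 17:30-18:00 (add 7h to convert from UTC-7).
Vera ∩ Tomás: 08:55-10:05, 13:25-15:00, 15:50-16:35, 17:35-18:00.
Vera ∩ Tomás ∩ Rina: 08:55-10:05, 13:25-15:00, 15:50-16:35, 17:35-18:00.
Vera ∩ Tomás ∩ Rina ∩ Yosef: 08:55-10:05, 13:25-15:00, 15:50-16:35, 17:35-18:00.
Vera ∩ Tomás ∩ Rina ∩ Yosef ∩ Xiulan: 08:55-10:05, 13:25-15:00, 15:50-16:35, 17:35-18:00.
Vera ∩ Tomás ∩ Rina ∩ Yosef ∩ Xiulan ∩ Lila: 08:55-10:05, 13:25-15:00, 15:50-16:35, 17:35-18:00.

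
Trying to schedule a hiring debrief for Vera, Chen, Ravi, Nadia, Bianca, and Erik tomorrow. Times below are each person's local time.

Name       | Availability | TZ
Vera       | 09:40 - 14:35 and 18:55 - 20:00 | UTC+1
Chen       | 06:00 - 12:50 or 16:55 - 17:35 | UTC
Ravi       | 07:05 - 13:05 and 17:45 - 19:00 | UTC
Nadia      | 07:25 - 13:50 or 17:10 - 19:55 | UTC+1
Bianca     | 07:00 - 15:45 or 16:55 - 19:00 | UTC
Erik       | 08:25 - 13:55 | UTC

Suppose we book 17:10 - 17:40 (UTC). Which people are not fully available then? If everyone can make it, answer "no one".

Chen, Erik, Ravi, Vera

Vera in UTC: 08:40-13:35, 17:55-19:00 (subtract 1h to convert from UTC+1).
Chen in UTC: 06:00-12:50, 16:55-17:35.
Ravi in UTC: 07:05-13:05, 17:45-19:00.
Nadia in UTC: 06:25-12:50, 16:10-18:55 (subtract 1h to convert from UTC+1).
Bianca in UTC: 07:00-15:45, 16:55-19:00.
Erik in UTC: 08:25-13:55.
Vera: not fully free for 17:10-17:40. Chen: not fully free for 17:10-17:40. Ravi: not fully free for 17:10-17:40. Nadia: free for 17:10-17:40. Bianca: free for 17:10-17:40. Erik: not fully free for 17:10-17:40.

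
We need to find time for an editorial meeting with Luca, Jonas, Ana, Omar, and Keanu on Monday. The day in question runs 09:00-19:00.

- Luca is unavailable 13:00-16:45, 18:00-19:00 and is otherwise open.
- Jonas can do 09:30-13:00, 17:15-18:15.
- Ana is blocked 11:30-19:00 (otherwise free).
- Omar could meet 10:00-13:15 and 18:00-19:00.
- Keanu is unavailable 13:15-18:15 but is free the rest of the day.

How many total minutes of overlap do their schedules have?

90

Luca free: 09:00-13:00, 16:45-18:00 (invert busy blocks within the working day).
Jonas free: 09:30-13:00, 17:15-18:15.
Ana free: 09:00-11:30 (invert busy blocks within the working day).
Omar free: 10:00-13:15, 18:00-19:00.
Keanu free: 09:00-13:15, 18:15-19:00 (invert busy blocks within the working day).
Luca ∩ Jonas: 09:30-13:00, 17:15-18:00.
Luca ∩ Jonas ∩ Ana: 09:30-11:30.
Luca ∩ Jonas ∩ Ana ∩ Omar: 10:00-11:30.
Luca ∩ Jonas ∩ Ana ∩ Omar ∩ Keanu: 10:00-11:30.
That's a single block of 90 minutes.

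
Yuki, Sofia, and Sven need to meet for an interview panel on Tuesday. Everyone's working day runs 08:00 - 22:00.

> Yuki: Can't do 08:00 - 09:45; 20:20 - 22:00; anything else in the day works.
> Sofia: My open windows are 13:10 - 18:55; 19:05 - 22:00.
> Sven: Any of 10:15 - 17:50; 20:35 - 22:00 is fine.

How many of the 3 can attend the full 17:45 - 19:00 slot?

Yuki free: 09:45-20:20 (invert busy blocks within the working day).
Sofia free: 13:10-18:55, 19:05-22:00.
Sven free: 10:15-17:50, 20:35-22:00.
Yuki can make the full 17:45-19:00 slot — that's 1.

1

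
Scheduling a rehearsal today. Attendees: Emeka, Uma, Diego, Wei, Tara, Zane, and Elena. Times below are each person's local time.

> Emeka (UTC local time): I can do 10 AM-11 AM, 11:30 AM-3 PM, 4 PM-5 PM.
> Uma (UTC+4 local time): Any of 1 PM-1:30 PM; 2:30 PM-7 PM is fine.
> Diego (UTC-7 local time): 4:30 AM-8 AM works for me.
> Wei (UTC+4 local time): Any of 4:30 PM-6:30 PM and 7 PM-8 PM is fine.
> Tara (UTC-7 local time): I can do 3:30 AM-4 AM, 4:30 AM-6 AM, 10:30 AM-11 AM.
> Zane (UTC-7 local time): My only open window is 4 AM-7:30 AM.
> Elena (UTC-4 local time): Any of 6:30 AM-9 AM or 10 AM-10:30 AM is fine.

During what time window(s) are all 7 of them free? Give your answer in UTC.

12:30-13:00

Emeka in UTC: 10:00-11:00, 11:30-15:00, 16:00-17:00.
Uma in UTC: 09:00-09:30, 10:30-15:00 (subtract 4h to convert from UTC+4).
Diego in UTC: 11:30-15:00 (add 7h to convert from UTC-7).
Wei in UTC: 12:30-14:30, 15:00-16:00 (subtract 4h to convert from UTC+4).
Tara in UTC: 10:30-11:00, 11:30-13:00, 17:30-18:00 (add 7h to convert from UTC-7).
Zane in UTC: 11:00-14:30 (add 7h to convert from UTC-7).
Elena in UTC: 10:30-13:00, 14:00-14:30 (add 4h to convert from UTC-4).
Emeka ∩ Uma: 10:30-11:00, 11:30-15:00.
Emeka ∩ Uma ∩ Diego: 11:30-15:00.
Emeka ∩ Uma ∩ Diego ∩ Wei: 12:30-14:30.
Emeka ∩ Uma ∩ Diego ∩ Wei ∩ Tara: 12:30-13:00.
Emeka ∩ Uma ∩ Diego ∩ Wei ∩ Tara ∩ Zane: 12:30-13:00.
Emeka ∩ Uma ∩ Diego ∩ Wei ∩ Tara ∩ Zane ∩ Elena: 12:30-13:00.
Those are the intersection windows.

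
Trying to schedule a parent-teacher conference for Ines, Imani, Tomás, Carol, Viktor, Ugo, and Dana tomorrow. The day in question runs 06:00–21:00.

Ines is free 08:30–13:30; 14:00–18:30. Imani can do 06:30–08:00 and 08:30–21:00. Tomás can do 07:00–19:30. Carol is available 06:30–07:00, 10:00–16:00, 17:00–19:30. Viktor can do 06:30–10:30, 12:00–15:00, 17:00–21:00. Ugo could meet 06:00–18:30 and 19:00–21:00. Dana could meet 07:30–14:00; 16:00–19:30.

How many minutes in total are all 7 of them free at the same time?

Ines ∩ Imani: 08:30-13:30, 14:00-18:30.
Ines ∩ Imani ∩ Tomás: 08:30-13:30, 14:00-18:30.
Ines ∩ Imani ∩ Tomás ∩ Carol: 10:00-13:30, 14:00-16:00, 17:00-18:30.
Ines ∩ Imani ∩ Tomás ∩ Carol ∩ Viktor: 10:00-10:30, 12:00-13:30, 14:00-15:00, 17:00-18:30.
Ines ∩ Imani ∩ Tomás ∩ Carol ∩ Viktor ∩ Ugo: 10:00-10:30, 12:00-13:30, 14:00-15:00, 17:00-18:30.
Ines ∩ Imani ∩ Tomás ∩ Carol ∩ Viktor ∩ Ugo ∩ Dana: 10:00-10:30, 12:00-13:30, 17:00-18:30.
So the common availability across everyone is 10:00-10:30, 12:00-13:30, 17:00-18:30.
Summing the common windows: 30 + 90 + 90 = 210 minutes.

210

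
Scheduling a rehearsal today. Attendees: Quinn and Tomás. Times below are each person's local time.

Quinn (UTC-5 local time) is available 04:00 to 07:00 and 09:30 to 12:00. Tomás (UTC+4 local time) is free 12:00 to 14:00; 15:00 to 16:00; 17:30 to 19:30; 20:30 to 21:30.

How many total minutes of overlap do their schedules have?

210

Quinn in UTC: 09:00-12:00, 14:30-17:00 (add 5h to convert from UTC-5).
Tomás in UTC: 08:00-10:00, 11:00-12:00, 13:30-15:30, 16:30-17:30 (subtract 4h to convert from UTC+4).
Quinn ∩ Tomás: 09:00-10:00, 11:00-12:00, 14:30-15:30, 16:30-17:00.
Those are the intersection windows.
Summing the common windows: 60 + 60 + 60 + 30 = 210 minutes.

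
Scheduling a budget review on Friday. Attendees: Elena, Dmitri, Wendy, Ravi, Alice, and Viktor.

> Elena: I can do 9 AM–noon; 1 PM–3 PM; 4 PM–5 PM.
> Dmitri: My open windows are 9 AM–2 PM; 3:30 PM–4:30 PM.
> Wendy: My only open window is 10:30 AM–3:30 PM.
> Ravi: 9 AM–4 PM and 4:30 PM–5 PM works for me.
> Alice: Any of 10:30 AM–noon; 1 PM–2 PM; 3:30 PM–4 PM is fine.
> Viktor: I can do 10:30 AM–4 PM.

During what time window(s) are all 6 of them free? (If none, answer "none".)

10:30-12:00, 13:00-14:00

Elena ∩ Dmitri: 09:00-12:00, 13:00-14:00, 16:00-16:30.
Elena ∩ Dmitri ∩ Wendy: 10:30-12:00, 13:00-14:00.
Elena ∩ Dmitri ∩ Wendy ∩ Ravi: 10:30-12:00, 13:00-14:00.
Elena ∩ Dmitri ∩ Wendy ∩ Ravi ∩ Alice: 10:30-12:00, 13:00-14:00.
Elena ∩ Dmitri ∩ Wendy ∩ Ravi ∩ Alice ∩ Viktor: 10:30-12:00, 13:00-14:00.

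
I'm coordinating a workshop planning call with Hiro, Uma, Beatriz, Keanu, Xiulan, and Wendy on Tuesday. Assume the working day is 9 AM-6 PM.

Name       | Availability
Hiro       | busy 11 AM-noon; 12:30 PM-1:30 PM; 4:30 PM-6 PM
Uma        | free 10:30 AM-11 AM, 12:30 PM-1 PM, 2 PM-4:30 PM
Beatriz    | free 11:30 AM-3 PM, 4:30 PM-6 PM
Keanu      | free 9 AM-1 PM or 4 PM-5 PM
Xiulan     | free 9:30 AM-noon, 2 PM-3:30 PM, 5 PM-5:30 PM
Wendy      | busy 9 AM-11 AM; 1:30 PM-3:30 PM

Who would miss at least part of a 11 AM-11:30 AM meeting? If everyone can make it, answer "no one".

Beatriz, Hiro, Uma

Hiro free: 09:00-11:00, 12:00-12:30, 13:30-16:30 (invert busy blocks within the working day).
Uma free: 10:30-11:00, 12:30-13:00, 14:00-16:30.
Beatriz free: 11:30-15:00, 16:30-18:00.
Keanu free: 09:00-13:00, 16:00-17:00.
Xiulan free: 09:30-12:00, 14:00-15:30, 17:00-17:30.
Wendy free: 11:00-13:30, 15:30-18:00 (invert busy blocks within the working day).
Hiro: not fully free for 11:00-11:30. Uma: not fully free for 11:00-11:30. Beatriz: not fully free for 11:00-11:30. Keanu: free for 11:00-11:30. Xiulan: free for 11:00-11:30. Wendy: free for 11:00-11:30.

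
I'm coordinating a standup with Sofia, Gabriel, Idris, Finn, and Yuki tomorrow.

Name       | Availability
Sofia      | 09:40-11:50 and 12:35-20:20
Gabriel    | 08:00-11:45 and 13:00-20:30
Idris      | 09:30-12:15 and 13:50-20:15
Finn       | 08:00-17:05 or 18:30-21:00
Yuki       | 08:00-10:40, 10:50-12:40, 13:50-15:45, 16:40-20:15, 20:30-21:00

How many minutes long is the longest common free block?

Sofia ∩ Gabriel: 09:40-11:45, 13:00-20:20.
Sofia ∩ Gabriel ∩ Idris: 09:40-11:45, 13:50-20:15.
Sofia ∩ Gabriel ∩ Idris ∩ Finn: 09:40-11:45, 13:50-17:05, 18:30-20:15.
Sofia ∩ Gabriel ∩ Idris ∩ Finn ∩ Yuki: 09:40-10:40, 10:50-11:45, 13:50-15:45, 16:40-17:05, 18:30-20:15.
Those are the intersection windows.
The longest is 13:50-15:45 at 115 minutes.

115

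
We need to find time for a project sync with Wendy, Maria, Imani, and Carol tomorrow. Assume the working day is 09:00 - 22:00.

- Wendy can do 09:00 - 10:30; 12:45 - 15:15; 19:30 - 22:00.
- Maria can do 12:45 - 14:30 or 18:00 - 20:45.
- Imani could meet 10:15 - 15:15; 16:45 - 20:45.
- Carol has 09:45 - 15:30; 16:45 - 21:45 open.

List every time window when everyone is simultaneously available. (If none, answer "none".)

12:45-14:30, 19:30-20:45

Wendy ∩ Maria: 12:45-14:30, 19:30-20:45.
Wendy ∩ Maria ∩ Imani: 12:45-14:30, 19:30-20:45.
Wendy ∩ Maria ∩ Imani ∩ Carol: 12:45-14:30, 19:30-20:45.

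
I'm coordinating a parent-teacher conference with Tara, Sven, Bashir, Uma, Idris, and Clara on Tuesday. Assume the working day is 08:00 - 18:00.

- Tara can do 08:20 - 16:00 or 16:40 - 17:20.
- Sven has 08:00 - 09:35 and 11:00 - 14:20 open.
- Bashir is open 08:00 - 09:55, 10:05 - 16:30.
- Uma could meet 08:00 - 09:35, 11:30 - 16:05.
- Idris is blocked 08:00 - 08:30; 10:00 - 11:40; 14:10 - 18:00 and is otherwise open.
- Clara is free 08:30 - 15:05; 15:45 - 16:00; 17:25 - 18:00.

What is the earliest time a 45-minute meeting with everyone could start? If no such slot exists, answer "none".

08:30

Tara free: 08:20-16:00, 16:40-17:20.
Sven free: 08:00-09:35, 11:00-14:20.
Bashir free: 08:00-09:55, 10:05-16:30.
Uma free: 08:00-09:35, 11:30-16:05.
Idris free: 08:30-10:00, 11:40-14:10 (invert busy blocks within the working day).
Clara free: 08:30-15:05, 15:45-16:00, 17:25-18:00.
Tara ∩ Sven: 08:20-09:35, 11:00-14:20.
Tara ∩ Sven ∩ Bashir: 08:20-09:35, 11:00-14:20.
Tara ∩ Sven ∩ Bashir ∩ Uma: 08:20-09:35, 11:30-14:20.
Tara ∩ Sven ∩ Bashir ∩ Uma ∩ Idris: 08:30-09:35, 11:40-14:10.
Tara ∩ Sven ∩ Bashir ∩ Uma ∩ Idris ∩ Clara: 08:30-09:35, 11:40-14:10.
The first common window of at least 45 minutes is 08:30-09:35, so the earliest start is 08:30.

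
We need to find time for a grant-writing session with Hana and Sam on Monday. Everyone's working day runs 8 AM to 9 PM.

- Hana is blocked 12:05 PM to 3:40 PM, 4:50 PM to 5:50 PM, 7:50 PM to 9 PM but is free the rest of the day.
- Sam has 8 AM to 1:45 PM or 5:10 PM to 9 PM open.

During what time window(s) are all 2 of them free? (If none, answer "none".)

08:00-12:05, 17:50-19:50

Hana free: 08:00-12:05, 15:40-16:50, 17:50-19:50 (invert busy blocks within the working day).
Sam free: 08:00-13:45, 17:10-21:00.
Hana ∩ Sam: 08:00-12:05, 17:50-19:50.
Those are the intersection windows.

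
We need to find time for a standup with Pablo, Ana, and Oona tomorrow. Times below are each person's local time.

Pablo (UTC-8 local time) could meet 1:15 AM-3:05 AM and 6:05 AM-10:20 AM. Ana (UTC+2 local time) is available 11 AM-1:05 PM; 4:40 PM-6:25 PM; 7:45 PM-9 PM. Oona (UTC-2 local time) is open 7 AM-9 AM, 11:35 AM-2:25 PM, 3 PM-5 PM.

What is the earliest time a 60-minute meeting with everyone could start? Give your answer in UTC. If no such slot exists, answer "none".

Pablo in UTC: 09:15-11:05, 14:05-18:20 (add 8h to convert from UTC-8).
Ana in UTC: 09:00-11:05, 14:40-16:25, 17:45-19:00 (subtract 2h to convert from UTC+2).
Oona in UTC: 09:00-11:00, 13:35-16:25, 17:00-19:00 (add 2h to convert from UTC-2).
Pablo ∩ Ana: 09:15-11:05, 14:40-16:25, 17:45-18:20.
Pablo ∩ Ana ∩ Oona: 09:15-11:00, 14:40-16:25, 17:45-18:20.
The first common window of at least 60 minutes is 09:15-11:00, so the earliest start is 09:15.

09:15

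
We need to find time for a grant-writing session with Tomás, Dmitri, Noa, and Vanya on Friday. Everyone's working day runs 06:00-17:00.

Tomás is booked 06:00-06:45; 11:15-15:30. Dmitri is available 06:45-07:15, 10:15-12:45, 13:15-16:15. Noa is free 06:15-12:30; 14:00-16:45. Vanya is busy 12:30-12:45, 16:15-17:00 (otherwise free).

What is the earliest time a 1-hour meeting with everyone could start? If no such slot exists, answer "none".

Tomás free: 06:45-11:15, 15:30-17:00 (invert busy blocks within the working day).
Dmitri free: 06:45-07:15, 10:15-12:45, 13:15-16:15.
Noa free: 06:15-12:30, 14:00-16:45.
Vanya free: 06:00-12:30, 12:45-16:15 (invert busy blocks within the working day).
Tomás ∩ Dmitri: 06:45-07:15, 10:15-11:15, 15:30-16:15.
Tomás ∩ Dmitri ∩ Noa: 06:45-07:15, 10:15-11:15, 15:30-16:15.
Tomás ∩ Dmitri ∩ Noa ∩ Vanya: 06:45-07:15, 10:15-11:15, 15:30-16:15.
Those are the intersection windows.
The first common window of at least 60 minutes is 10:15-11:15, so the earliest start is 10:15.

10:15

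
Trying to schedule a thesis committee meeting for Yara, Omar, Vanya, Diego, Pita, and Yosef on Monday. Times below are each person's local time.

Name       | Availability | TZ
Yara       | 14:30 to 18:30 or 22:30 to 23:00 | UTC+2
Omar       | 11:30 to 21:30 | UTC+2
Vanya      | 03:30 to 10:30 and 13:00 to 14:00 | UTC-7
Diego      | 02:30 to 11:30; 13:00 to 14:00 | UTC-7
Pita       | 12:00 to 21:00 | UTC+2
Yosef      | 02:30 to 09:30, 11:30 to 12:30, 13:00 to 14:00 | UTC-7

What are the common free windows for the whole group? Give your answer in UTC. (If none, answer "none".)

Yara in UTC: 12:30-16:30, 20:30-21:00 (subtract 2h to convert from UTC+2).
Omar in UTC: 09:30-19:30 (subtract 2h to convert from UTC+2).
Vanya in UTC: 10:30-17:30, 20:00-21:00 (add 7h to convert from UTC-7).
Diego in UTC: 09:30-18:30, 20:00-21:00 (add 7h to convert from UTC-7).
Pita in UTC: 10:00-19:00 (subtract 2h to convert from UTC+2).
Yosef in UTC: 09:30-16:30, 18:30-19:30, 20:00-21:00 (add 7h to convert from UTC-7).
Yara ∩ Omar: 12:30-16:30.
Yara ∩ Omar ∩ Vanya: 12:30-16:30.
Yara ∩ Omar ∩ Vanya ∩ Diego: 12:30-16:30.
Yara ∩ Omar ∩ Vanya ∩ Diego ∩ Pita: 12:30-16:30.
Yara ∩ Omar ∩ Vanya ∩ Diego ∩ Pita ∩ Yosef: 12:30-16:30.

12:30-16:30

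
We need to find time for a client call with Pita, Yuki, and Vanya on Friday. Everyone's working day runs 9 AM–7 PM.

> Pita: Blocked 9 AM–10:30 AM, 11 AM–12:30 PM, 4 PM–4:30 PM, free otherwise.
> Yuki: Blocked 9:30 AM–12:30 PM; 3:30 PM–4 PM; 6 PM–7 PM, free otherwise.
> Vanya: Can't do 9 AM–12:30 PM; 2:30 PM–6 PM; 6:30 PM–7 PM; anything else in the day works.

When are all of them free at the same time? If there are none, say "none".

12:30-14:30

Pita free: 10:30-11:00, 12:30-16:00, 16:30-19:00 (invert busy blocks within the working day).
Yuki free: 09:00-09:30, 12:30-15:30, 16:00-18:00 (invert busy blocks within the working day).
Vanya free: 12:30-14:30, 18:00-18:30 (invert busy blocks within the working day).
Pita ∩ Yuki: 12:30-15:30, 16:30-18:00.
Pita ∩ Yuki ∩ Vanya: 12:30-14:30.
Those are the intersection windows.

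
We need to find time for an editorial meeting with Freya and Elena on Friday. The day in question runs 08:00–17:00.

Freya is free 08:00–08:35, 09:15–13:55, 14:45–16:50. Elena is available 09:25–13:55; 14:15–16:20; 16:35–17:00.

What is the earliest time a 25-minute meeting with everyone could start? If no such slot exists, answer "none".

09:25

Freya ∩ Elena: 09:25-13:55, 14:45-16:20, 16:35-16:50.
The first common window of at least 25 minutes is 09:25-13:55, so the earliest start is 09:25.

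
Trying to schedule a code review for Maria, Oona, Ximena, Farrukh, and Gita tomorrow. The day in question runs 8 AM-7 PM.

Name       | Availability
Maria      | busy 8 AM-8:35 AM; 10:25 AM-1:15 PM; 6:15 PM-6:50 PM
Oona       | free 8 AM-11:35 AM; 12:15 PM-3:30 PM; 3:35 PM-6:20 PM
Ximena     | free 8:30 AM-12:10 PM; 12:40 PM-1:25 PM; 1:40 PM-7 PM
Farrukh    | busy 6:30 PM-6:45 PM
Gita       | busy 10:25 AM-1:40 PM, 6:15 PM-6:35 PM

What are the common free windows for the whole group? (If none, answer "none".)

Maria free: 08:35-10:25, 13:15-18:15, 18:50-19:00 (invert busy blocks within the working day).
Oona free: 08:00-11:35, 12:15-15:30, 15:35-18:20.
Ximena free: 08:30-12:10, 12:40-13:25, 13:40-19:00.
Farrukh free: 08:00-18:30, 18:45-19:00 (invert busy blocks within the working day).
Gita free: 08:00-10:25, 13:40-18:15, 18:35-19:00 (invert busy blocks within the working day).
Maria ∩ Oona: 08:35-10:25, 13:15-15:30, 15:35-18:15.
Maria ∩ Oona ∩ Ximena: 08:35-10:25, 13:15-13:25, 13:40-15:30, 15:35-18:15.
Maria ∩ Oona ∩ Ximena ∩ Farrukh: 08:35-10:25, 13:15-13:25, 13:40-15:30, 15:35-18:15.
Maria ∩ Oona ∩ Ximena ∩ Farrukh ∩ Gita: 08:35-10:25, 13:40-15:30, 15:35-18:15.

08:35-10:25, 13:40-15:30, 15:35-18:15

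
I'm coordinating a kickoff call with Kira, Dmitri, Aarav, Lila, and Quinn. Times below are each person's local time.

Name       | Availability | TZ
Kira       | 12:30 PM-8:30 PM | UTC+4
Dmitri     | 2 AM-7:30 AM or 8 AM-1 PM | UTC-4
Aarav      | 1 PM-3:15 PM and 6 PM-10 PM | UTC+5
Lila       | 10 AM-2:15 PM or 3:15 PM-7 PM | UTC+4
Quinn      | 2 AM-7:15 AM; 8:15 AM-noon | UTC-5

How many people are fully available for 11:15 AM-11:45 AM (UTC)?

3

Kira in UTC: 08:30-16:30 (subtract 4h to convert from UTC+4).
Dmitri in UTC: 06:00-11:30, 12:00-17:00 (add 4h to convert from UTC-4).
Aarav in UTC: 08:00-10:15, 13:00-17:00 (subtract 5h to convert from UTC+5).
Lila in UTC: 06:00-10:15, 11:15-15:00 (subtract 4h to convert from UTC+4).
Quinn in UTC: 07:00-12:15, 13:15-17:00 (add 5h to convert from UTC-5).
Kira, Lila, and Quinn can make the full 11:15-11:45 slot — that's 3.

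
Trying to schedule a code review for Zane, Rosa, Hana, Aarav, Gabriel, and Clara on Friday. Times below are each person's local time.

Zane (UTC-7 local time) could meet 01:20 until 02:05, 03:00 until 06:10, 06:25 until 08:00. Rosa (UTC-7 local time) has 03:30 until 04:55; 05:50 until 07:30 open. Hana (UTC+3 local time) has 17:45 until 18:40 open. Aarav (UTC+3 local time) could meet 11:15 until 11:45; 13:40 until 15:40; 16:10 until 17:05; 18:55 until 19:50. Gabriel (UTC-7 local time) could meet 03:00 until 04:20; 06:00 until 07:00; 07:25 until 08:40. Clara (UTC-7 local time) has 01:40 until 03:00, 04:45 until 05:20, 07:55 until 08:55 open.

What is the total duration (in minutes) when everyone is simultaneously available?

Zane in UTC: 08:20-09:05, 10:00-13:10, 13:25-15:00 (add 7h to convert from UTC-7).
Rosa in UTC: 10:30-11:55, 12:50-14:30 (add 7h to convert from UTC-7).
Hana in UTC: 14:45-15:40 (subtract 3h to convert from UTC+3).
Aarav in UTC: 08:15-08:45, 10:40-12:40, 13:10-14:05, 15:55-16:50 (subtract 3h to convert from UTC+3).
Gabriel in UTC: 10:00-11:20, 13:00-14:00, 14:25-15:40 (add 7h to convert from UTC-7).
Clara in UTC: 08:40-10:00, 11:45-12:20, 14:55-15:55 (add 7h to convert from UTC-7).
Zane ∩ Rosa: 10:30-11:55, 12:50-13:10, 13:25-14:30.
Zane ∩ Rosa ∩ Hana: ∅.
Zane ∩ Rosa ∩ Hana ∩ Aarav: ∅.
Zane ∩ Rosa ∩ Hana ∩ Aarav ∩ Gabriel: ∅.
Zane ∩ Rosa ∩ Hana ∩ Aarav ∩ Gabriel ∩ Clara: ∅.
There is no time when everyone is free.
There is no common window, so the total is 0 minutes.

0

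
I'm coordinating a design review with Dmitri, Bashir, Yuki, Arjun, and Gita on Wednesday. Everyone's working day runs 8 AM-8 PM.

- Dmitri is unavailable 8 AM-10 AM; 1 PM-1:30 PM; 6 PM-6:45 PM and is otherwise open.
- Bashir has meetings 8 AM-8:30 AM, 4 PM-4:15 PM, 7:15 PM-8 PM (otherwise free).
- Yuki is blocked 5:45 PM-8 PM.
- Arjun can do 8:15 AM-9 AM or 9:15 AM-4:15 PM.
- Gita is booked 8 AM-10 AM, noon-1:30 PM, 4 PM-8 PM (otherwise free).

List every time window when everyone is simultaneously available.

10:00-12:00, 13:30-16:00

Dmitri free: 10:00-13:00, 13:30-18:00, 18:45-20:00 (invert busy blocks within the working day).
Bashir free: 08:30-16:00, 16:15-19:15 (invert busy blocks within the working day).
Yuki free: 08:00-17:45 (invert busy blocks within the working day).
Arjun free: 08:15-09:00, 09:15-16:15.
Gita free: 10:00-12:00, 13:30-16:00 (invert busy blocks within the working day).
Dmitri ∩ Bashir: 10:00-13:00, 13:30-16:00, 16:15-18:00, 18:45-19:15.
Dmitri ∩ Bashir ∩ Yuki: 10:00-13:00, 13:30-16:00, 16:15-17:45.
Dmitri ∩ Bashir ∩ Yuki ∩ Arjun: 10:00-13:00, 13:30-16:00.
Dmitri ∩ Bashir ∩ Yuki ∩ Arjun ∩ Gita: 10:00-12:00, 13:30-16:00.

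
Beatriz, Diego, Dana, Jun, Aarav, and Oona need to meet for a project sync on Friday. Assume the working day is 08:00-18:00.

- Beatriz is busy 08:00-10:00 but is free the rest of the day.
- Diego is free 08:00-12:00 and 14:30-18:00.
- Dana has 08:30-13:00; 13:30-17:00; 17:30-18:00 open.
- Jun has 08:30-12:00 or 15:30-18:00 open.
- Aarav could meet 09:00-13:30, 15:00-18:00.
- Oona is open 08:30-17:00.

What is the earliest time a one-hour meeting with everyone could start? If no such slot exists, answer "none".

Beatriz free: 10:00-18:00 (invert busy blocks within the working day).
Diego free: 08:00-12:00, 14:30-18:00.
Dana free: 08:30-13:00, 13:30-17:00, 17:30-18:00.
Jun free: 08:30-12:00, 15:30-18:00.
Aarav free: 09:00-13:30, 15:00-18:00.
Oona free: 08:30-17:00.
Beatriz ∩ Diego: 10:00-12:00, 14:30-18:00.
Beatriz ∩ Diego ∩ Dana: 10:00-12:00, 14:30-17:00, 17:30-18:00.
Beatriz ∩ Diego ∩ Dana ∩ Jun: 10:00-12:00, 15:30-17:00, 17:30-18:00.
Beatriz ∩ Diego ∩ Dana ∩ Jun ∩ Aarav: 10:00-12:00, 15:30-17:00, 17:30-18:00.
Beatriz ∩ Diego ∩ Dana ∩ Jun ∩ Aarav ∩ Oona: 10:00-12:00, 15:30-17:00.
So the common availability across everyone is 10:00-12:00, 15:30-17:00.
The first common window of at least 60 minutes is 10:00-12:00, so the earliest start is 10:00.

10:00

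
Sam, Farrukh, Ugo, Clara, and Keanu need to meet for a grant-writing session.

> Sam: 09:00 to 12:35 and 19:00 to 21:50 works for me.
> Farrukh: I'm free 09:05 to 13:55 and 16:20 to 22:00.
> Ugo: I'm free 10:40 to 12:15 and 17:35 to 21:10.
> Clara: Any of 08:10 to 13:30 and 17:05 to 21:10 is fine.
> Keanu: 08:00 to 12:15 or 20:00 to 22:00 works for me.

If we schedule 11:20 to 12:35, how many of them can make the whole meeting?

3

Sam, Farrukh, and Clara can make the full 11:20-12:35 slot — that's 3.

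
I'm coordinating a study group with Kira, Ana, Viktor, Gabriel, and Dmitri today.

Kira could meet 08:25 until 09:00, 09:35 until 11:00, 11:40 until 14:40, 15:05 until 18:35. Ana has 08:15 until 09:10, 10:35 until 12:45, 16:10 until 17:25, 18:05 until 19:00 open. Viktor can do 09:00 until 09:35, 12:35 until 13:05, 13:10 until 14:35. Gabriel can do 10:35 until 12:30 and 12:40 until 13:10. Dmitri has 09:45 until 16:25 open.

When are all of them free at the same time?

12:40-12:45

Kira ∩ Ana: 08:25-09:00, 10:35-11:00, 11:40-12:45, 16:10-17:25, 18:05-18:35.
Kira ∩ Ana ∩ Viktor: 12:35-12:45.
Kira ∩ Ana ∩ Viktor ∩ Gabriel: 12:40-12:45.
Kira ∩ Ana ∩ Viktor ∩ Gabriel ∩ Dmitri: 12:40-12:45.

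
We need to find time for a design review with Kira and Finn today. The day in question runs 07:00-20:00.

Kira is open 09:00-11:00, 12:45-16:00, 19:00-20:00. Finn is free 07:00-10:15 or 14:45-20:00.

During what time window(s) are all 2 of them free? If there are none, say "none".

09:00-10:15, 14:45-16:00, 19:00-20:00

Kira ∩ Finn: 09:00-10:15, 14:45-16:00, 19:00-20:00.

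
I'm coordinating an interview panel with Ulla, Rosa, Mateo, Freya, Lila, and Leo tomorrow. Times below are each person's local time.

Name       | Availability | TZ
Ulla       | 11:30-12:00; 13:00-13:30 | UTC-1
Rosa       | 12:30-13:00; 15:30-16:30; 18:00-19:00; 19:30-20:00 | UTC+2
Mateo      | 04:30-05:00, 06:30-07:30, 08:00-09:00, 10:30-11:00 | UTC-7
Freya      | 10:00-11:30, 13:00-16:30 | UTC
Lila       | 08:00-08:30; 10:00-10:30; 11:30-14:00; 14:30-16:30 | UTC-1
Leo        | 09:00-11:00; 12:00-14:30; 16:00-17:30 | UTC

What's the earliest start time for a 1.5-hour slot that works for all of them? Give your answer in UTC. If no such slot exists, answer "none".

none

Ulla in UTC: 12:30-13:00, 14:00-14:30 (add 1h to convert from UTC-1).
Rosa in UTC: 10:30-11:00, 13:30-14:30, 16:00-17:00, 17:30-18:00 (subtract 2h to convert from UTC+2).
Mateo in UTC: 11:30-12:00, 13:30-14:30, 15:00-16:00, 17:30-18:00 (add 7h to convert from UTC-7).
Freya in UTC: 10:00-11:30, 13:00-16:30.
Lila in UTC: 09:00-09:30, 11:00-11:30, 12:30-15:00, 15:30-17:30 (add 1h to convert from UTC-1).
Leo in UTC: 09:00-11:00, 12:00-14:30, 16:00-17:30.
Ulla ∩ Rosa: 14:00-14:30.
Ulla ∩ Rosa ∩ Mateo: 14:00-14:30.
Ulla ∩ Rosa ∩ Mateo ∩ Freya: 14:00-14:30.
Ulla ∩ Rosa ∩ Mateo ∩ Freya ∩ Lila: 14:00-14:30.
Ulla ∩ Rosa ∩ Mateo ∩ Freya ∩ Lila ∩ Leo: 14:00-14:30.
No common window is at least 90 minutes long.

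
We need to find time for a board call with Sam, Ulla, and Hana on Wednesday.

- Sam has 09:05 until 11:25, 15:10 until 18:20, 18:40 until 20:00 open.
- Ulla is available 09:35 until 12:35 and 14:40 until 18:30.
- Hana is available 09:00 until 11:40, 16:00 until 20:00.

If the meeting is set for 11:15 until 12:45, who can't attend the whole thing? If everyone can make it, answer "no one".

Hana, Sam, Ulla

Sam: not fully free for 11:15-12:45. Ulla: not fully free for 11:15-12:45. Hana: not fully free for 11:15-12:45.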